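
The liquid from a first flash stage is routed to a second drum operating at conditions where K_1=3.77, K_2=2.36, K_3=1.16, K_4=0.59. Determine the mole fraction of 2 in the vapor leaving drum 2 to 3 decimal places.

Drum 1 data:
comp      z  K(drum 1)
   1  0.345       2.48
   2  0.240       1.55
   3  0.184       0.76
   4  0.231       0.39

Drum 1:
Rachford–Rice: g(ψ₁) = Σ zᵢ(Kᵢ−1)/(1+ψ₁(Kᵢ−1)) = 0.
Check two-phase: ΣzᵢKᵢ = 1.458 > 1 and Σzᵢ/Kᵢ = 1.128 > 1, so g(0) = 0.458 > 0 and g(1) = -0.128 < 0.
Newton iteration, ψ₁⁰ = 0.39:
  ψ₁ = 0.390: g = 0.1988, g' = -0.514 → ψ₁ = 0.777
  ψ₁ = 0.777: g = 0.0079, g' = -0.526 → ψ₁ = 0.792
Converged at ψ₁ = 0.792.
Drum-1 compositions:
  1: x = 0.159, y = 0.394
  2: x = 0.167, y = 0.259
  3: x = 0.227, y = 0.173
  4: x = 0.447, y = 0.174
Drum-2 feed = drum-1 liquid: z₂ = (0.1589, 0.1672, 0.2272, 0.4468).
Drum 2:
Material balance + equilibrium reduce to Σ zᵢ(Kᵢ−1)/(1+ψ₂(Kᵢ−1)) = 0.
g(0) = ΣzᵢKᵢ − 1 = 0.521 and g(1) = 1 − Σzᵢ/Kᵢ = -0.066, so a root lies in (0, 1).
Newton iteration, ψ₂⁰ = 0.5:
  ψ₂ = 0.500: g = 0.1231, g' = -0.448 → ψ₂ = 0.775
  ψ₂ = 0.775: g = 0.0144, g' = -0.362 → ψ₂ = 0.815
Converged at ψ₂ = 0.815.
  1: x = 0.049, y = 0.184
  2: x = 0.079, y = 0.187
  3: x = 0.201, y = 0.233
  4: x = 0.671, y = 0.396

y_2 (drum 2) = 0.187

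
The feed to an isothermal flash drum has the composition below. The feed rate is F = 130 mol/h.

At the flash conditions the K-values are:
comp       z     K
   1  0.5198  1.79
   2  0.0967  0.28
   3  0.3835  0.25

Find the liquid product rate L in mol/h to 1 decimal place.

L = 118.2 mol/h

Material balance + equilibrium reduce to Σ zᵢ(Kᵢ−1)/(1+ψ(Kᵢ−1)) = 0.
g(0) = ΣzᵢKᵢ − 1 = 0.0534 and g(1) = 1 − Σzᵢ/Kᵢ = -1.1697, so a root lies in (0, 1).
Iterate (Newton) starting at ψ = 0.55:
  ψ = 0.5500: g = -0.31858, g' = -0.9200 → ψ = 0.2037
  ψ = 0.2037: g = -0.06738, g' = -0.6101 → ψ = 0.0933
  ψ = 0.0933: g = -0.00144, g' = -0.5884 → ψ = 0.0908
Converged at ψ = 0.0908.
Then V = ψ·F = 0.0908·130 = 11.8 mol/h and L = F − V = 118.2 mol/h.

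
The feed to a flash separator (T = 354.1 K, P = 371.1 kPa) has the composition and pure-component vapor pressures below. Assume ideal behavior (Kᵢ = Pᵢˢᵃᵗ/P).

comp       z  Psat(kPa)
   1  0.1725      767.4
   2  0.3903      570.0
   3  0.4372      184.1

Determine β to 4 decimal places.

Raoult's law: Kᵢ = Pᵢˢᵃᵗ/P = Pᵢˢᵃᵗ/371.1.
  K_1 = 767.4/371.1 = 2.067906, K_2 = 570.0/371.1 = 1.535974, K_3 = 184.1/371.1 = 0.496093
Material balance + equilibrium reduce to Σ zᵢ(Kᵢ−1)/(1+β(Kᵢ−1)) = 0.
Feasibility: ΣzᵢKᵢ = 1.1731, Σzᵢ/Kᵢ = 1.2188 — both > 1, two phases present.
Newton iteration, β⁰ = 0.5:
  β = 0.5000: g = -0.00944, g' = -0.3517 → β = 0.4732
  β = 0.4732: g = -0.00003, g' = -0.3496 → β = 0.4731
Converged at β = 0.4731.

β = 0.4731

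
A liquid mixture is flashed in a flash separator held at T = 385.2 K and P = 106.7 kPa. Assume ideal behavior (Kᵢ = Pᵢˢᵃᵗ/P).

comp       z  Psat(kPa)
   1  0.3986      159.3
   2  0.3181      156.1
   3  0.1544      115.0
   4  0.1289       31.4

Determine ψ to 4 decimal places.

ψ = 0.9035

Raoult's law: Kᵢ = Pᵢˢᵃᵗ/P = Pᵢˢᵃᵗ/106.7.
  K_1 = 159.3/106.7 = 1.492971, K_2 = 156.1/106.7 = 1.462980, K_3 = 115.0/106.7 = 1.077788, K_4 = 31.4/106.7 = 0.294283
Rachford–Rice: g(ψ) = Σ zᵢ(Kᵢ−1)/(1+ψ(Kᵢ−1)) = 0.
Feasibility: ΣzᵢKᵢ = 1.2648, Σzᵢ/Kᵢ = 1.0657 — both > 1, two phases present.
Iterate (Newton) starting at ψ = 0.5:
  ψ = 0.5000: g = 0.14823, g' = -0.2615 → ψ = 1.0000
  ψ = 1.0000: g = -0.06569, g' = -0.8174 → ψ = 0.9196
  ψ = 0.9196: g = -0.00946, g' = -0.6013 → ψ = 0.9039
  ψ = 0.9039: g = -0.00024, g' = -0.5707 → ψ = 0.9035
Converged at ψ = 0.9035.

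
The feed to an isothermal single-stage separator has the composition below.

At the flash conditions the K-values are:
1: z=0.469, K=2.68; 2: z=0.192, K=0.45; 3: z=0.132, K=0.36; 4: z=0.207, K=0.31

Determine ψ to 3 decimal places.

ψ = 0.429

Let ψ = V/F and solve Σ zᵢ(Kᵢ−1)/(1+ψ(Kᵢ−1)) = 0.
Check two-phase: ΣzᵢKᵢ = 1.455 > 1 and Σzᵢ/Kᵢ = 1.636 > 1, so g(0) = 0.455 > 0 and g(1) = -0.636 < 0.
Newton iteration, ψ⁰ = 0.5:
  ψ = 0.500: g = -0.0597, g' = -0.848 → ψ = 0.430
  ψ = 0.430: g = -0.0001, g' = -0.848 → ψ = 0.429
Converged at ψ = 0.429.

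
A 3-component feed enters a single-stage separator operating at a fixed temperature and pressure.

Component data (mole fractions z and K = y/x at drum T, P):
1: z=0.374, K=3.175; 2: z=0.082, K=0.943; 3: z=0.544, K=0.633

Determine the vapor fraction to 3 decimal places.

ψ = 0.825

Material balance + equilibrium reduce to Σ zᵢ(Kᵢ−1)/(1+ψ(Kᵢ−1)) = 0.
Feasibility: ΣzᵢKᵢ = 1.609, Σzᵢ/Kᵢ = 1.064 — both > 1, two phases present.
Newton–Raphson from ψ = 0.46:
  ψ = 0.460: g = 0.1616, g' = -0.548 → ψ = 0.755
  ψ = 0.755: g = 0.0269, g' = -0.394 → ψ = 0.823
  ψ = 0.823: g = 0.0006, g' = -0.378 → ψ = 0.825
Converged at ψ = 0.825.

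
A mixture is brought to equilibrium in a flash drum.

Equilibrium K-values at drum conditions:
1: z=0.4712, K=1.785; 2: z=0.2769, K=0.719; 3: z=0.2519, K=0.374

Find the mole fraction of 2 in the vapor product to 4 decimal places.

y_2 = 0.2212

Let ψ = V/F and solve Σ zᵢ(Kᵢ−1)/(1+ψ(Kᵢ−1)) = 0.
Feasibility: ΣzᵢKᵢ = 1.1344, Σzᵢ/Kᵢ = 1.3226 — both > 1, two phases present.
Newton–Raphson from ψ = 0.5:
  ψ = 0.5000: g = -0.05443, g' = -0.3885 → ψ = 0.3599
  ψ = 0.3599: g = -0.00170, g' = -0.3681 → ψ = 0.3553
Converged at ψ = 0.3553.
Compositions from xᵢ = zᵢ/(1+ψ(Kᵢ−1)), yᵢ = Kᵢxᵢ:
  1: x = 0.3684, y = 0.6577
  2: x = 0.3076, y = 0.2212
  3: x = 0.3239, y = 0.1212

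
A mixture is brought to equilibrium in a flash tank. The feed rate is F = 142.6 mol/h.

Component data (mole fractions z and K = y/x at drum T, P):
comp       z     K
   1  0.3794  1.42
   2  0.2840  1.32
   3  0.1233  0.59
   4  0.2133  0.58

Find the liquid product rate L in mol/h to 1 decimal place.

Material balance + equilibrium reduce to Σ zᵢ(Kᵢ−1)/(1+V/F(Kᵢ−1)) = 0.
Check two-phase: ΣzᵢKᵢ = 1.1101 > 1 and Σzᵢ/Kᵢ = 1.0591 > 1, so g(0) = 0.1101 > 0 and g(1) = -0.0591 < 0.
Iterate (Newton) starting at V/F = 0.68:
  V/F = 0.6800: g = 0.00309, g' = -0.1737 → V/F = 0.6978
  V/F = 0.6978: g = -0.00002, g' = -0.1754 → V/F = 0.6977
Converged at V/F = 0.6977.
Then V = V/F·F = 0.6977·142.6 = 99.5 mol/h and L = F − V = 43.1 mol/h.

L = 43.1 mol/h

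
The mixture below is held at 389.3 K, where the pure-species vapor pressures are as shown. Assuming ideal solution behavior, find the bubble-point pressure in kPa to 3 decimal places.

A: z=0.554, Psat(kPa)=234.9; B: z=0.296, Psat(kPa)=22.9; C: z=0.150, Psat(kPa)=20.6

Pbub = 140.003 kPa

At the bubble point ψ → 0, so ΣzᵢKᵢ = 1 with Kᵢ = Pᵢˢᵃᵗ/P ⇒ P = ΣzᵢPᵢˢᵃᵗ.
P = 0.554·234.9 + 0.296·22.9 + 0.150·20.6 = 140.003 kPa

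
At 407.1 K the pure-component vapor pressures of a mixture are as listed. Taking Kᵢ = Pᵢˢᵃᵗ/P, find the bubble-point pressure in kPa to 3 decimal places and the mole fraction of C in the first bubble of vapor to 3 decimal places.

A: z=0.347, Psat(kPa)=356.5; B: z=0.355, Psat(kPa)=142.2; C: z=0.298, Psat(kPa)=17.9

At the bubble point ψ → 0, so ΣzᵢKᵢ = 1 with Kᵢ = Pᵢˢᵃᵗ/P ⇒ P = ΣzᵢPᵢˢᵃᵗ.
P = 0.347·356.5 + 0.355·142.2 + 0.298·17.9 = 179.521 kPa
yᵢ = zᵢPᵢˢᵃᵗ/P ⇒ y_C = 0.298·17.9/179.521 = 0.030

Pbub = 179.521 kPa, y_C = 0.030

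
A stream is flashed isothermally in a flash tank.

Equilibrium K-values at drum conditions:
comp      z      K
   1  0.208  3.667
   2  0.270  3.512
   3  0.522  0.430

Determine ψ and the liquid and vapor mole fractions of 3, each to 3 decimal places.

Newton–Raphson from ψ = 0.5:
  ψ = 0.500: g = 0.1222, g' = -0.938 → ψ = 0.630
  ψ = 0.630: g = 0.0051, g' = -0.874 → ψ = 0.636
Converged at ψ = 0.636.
Compositions from xᵢ = zᵢ/(1+ψ(Kᵢ−1)), yᵢ = Kᵢxᵢ:
  1: x = 0.077, y = 0.283
  2: x = 0.104, y = 0.365
  3: x = 0.819, y = 0.352

ψ = 0.636, x_3 = 0.819, y_3 = 0.352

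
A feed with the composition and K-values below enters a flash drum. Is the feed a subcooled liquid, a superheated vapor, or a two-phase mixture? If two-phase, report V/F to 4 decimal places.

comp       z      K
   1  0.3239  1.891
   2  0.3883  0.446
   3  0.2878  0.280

subcooled liquid

ΣzᵢKᵢ = 0.8663; Σzᵢ/Kᵢ = 2.0698.
Since ΣzᵢKᵢ < 1 the mixture is below its bubble point — single liquid phase.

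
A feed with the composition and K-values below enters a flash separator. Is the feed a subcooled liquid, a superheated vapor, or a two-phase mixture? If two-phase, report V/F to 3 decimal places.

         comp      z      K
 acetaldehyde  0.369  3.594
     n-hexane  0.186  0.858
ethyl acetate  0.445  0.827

ΣzᵢKᵢ = 1.854; Σzᵢ/Kᵢ = 0.858.
Since Σzᵢ/Kᵢ < 1 the mixture is above its dew point — single vapor phase.

superheated vapor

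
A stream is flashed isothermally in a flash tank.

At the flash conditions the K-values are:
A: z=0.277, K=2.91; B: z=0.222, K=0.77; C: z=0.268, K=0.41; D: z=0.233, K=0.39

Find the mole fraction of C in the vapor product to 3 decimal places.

y_C = 0.123

Rachford–Rice: g(ψ) = Σ zᵢ(Kᵢ−1)/(1+ψ(Kᵢ−1)) = 0.
g(0) = ΣzᵢKᵢ − 1 = 0.178 and g(1) = 1 − Σzᵢ/Kᵢ = -0.635, so a root lies in (0, 1).
Iterate (Newton) starting at ψ = 0.5:
  ψ = 0.500: g = -0.2159, g' = -0.647 → ψ = 0.166
  ψ = 0.166: g = 0.0151, g' = -0.817 → ψ = 0.185
Converged at ψ = 0.185.
Compositions from xᵢ = zᵢ/(1+ψ(Kᵢ−1)), yᵢ = Kᵢxᵢ:
  A: x = 0.205, y = 0.596
  B: x = 0.232, y = 0.179
  C: x = 0.301, y = 0.123
  D: x = 0.263, y = 0.102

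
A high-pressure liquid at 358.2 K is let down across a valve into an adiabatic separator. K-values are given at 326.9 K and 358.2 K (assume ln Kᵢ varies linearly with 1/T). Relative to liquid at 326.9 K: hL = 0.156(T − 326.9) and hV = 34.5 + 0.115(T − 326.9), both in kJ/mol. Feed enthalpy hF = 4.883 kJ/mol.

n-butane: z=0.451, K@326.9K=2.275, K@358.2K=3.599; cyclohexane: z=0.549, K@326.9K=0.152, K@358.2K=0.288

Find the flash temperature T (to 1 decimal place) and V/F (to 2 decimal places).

T = 329.1 K, V/F = 0.13

Adiabatic flash: solve Rachford–Rice at each trial T, then check hF = ψ·hV(T) + (1−ψ)·hL(T).
  T = 326.9 K: K = (2.275, 0.152), RR gives ψ = 0.101, H_out = 3.493 kJ/mol
  T = 358.2 K: K = (3.599, 0.288), RR gives ψ = 0.422, H_out = 18.907 kJ/mol
  T = 342.5 K: K = (2.889, 0.212), RR gives ψ = 0.282, H_out = 11.977 kJ/mol
  T = 334.7 K: K = (2.571, 0.180), RR gives ψ = 0.201, H_out = 8.077 kJ/mol
  T = 330.8 K: K = (2.420, 0.166), RR gives ψ = 0.154, H_out = 5.897 kJ/mol
  T = 328.9 K: K = (2.349, 0.159), RR gives ψ = 0.129, H_out = 4.758 kJ/mol
Linear interpolation between T = 328.9 (H_out = 4.758) and T = 330.8 (H_out = 5.897) on hF = 4.883 gives T ≈ 329.1 K, at which ψ = 0.13.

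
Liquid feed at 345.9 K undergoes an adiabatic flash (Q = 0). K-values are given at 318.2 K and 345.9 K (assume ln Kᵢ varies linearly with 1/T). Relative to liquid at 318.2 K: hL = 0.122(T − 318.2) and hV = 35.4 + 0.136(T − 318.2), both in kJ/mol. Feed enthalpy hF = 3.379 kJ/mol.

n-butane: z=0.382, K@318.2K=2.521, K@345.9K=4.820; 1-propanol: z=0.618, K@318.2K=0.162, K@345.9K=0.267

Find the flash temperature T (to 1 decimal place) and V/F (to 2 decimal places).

T = 320.4 K, V/F = 0.09

Adiabatic flash: solve Rachford–Rice at each trial T, then check hF = ψ·hV(T) + (1−ψ)·hL(T).
  T = 318.2 K: K = (2.521, 0.162), RR gives ψ = 0.050, H_out = 1.754 kJ/mol
  T = 345.9 K: K = (4.820, 0.267), RR gives ψ = 0.359, H_out = 16.240 kJ/mol
  T = 332.0 K: K = (3.529, 0.210), RR gives ψ = 0.239, H_out = 10.197 kJ/mol
  T = 325.1 K: K = (2.993, 0.185), RR gives ψ = 0.159, H_out = 6.474 kJ/mol
  T = 321.6 K: K = (2.746, 0.173), RR gives ψ = 0.108, H_out = 4.244 kJ/mol
  T = 319.9 K: K = (2.632, 0.167), RR gives ψ = 0.080, H_out = 3.045 kJ/mol
Linear interpolation between T = 319.9 (H_out = 3.045) and T = 321.6 (H_out = 4.244) on hF = 3.379 gives T ≈ 320.4 K, at which ψ = 0.09.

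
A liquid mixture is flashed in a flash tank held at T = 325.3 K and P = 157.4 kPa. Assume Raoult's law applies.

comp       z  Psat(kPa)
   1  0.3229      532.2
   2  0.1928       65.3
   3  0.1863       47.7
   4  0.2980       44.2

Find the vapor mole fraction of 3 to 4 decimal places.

y_3 = 0.0653

Raoult's law: Kᵢ = Pᵢˢᵃᵗ/P = Pᵢˢᵃᵗ/157.4.
  K_1 = 532.2/157.4 = 3.381194, K_2 = 65.3/157.4 = 0.414867, K_3 = 47.7/157.4 = 0.303050, K_4 = 44.2/157.4 = 0.280813
Rachford–Rice: g(ψ) = Σ zᵢ(Kᵢ−1)/(1+ψ(Kᵢ−1)) = 0.
Feasibility: ΣzᵢKᵢ = 1.3119, Σzᵢ/Kᵢ = 2.2362 — both > 1, two phases present.
Newton iteration, ψ⁰ = 0.5:
  ψ = 0.5000: g = -0.34242, g' = -1.1024 → ψ = 0.1894
  ψ = 0.1894: g = 0.00533, g' = -1.2798 → ψ = 0.1936
Converged at ψ = 0.1936.
Compositions from xᵢ = zᵢ/(1+ψ(Kᵢ−1)), yᵢ = Kᵢxᵢ:
  1: x = 0.2210, y = 0.7473
  2: x = 0.2174, y = 0.0902
  3: x = 0.2154, y = 0.0653
  4: x = 0.3462, y = 0.0972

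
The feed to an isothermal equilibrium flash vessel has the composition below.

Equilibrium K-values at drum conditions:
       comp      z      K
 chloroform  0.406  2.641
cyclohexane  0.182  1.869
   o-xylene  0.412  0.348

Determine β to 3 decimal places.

β = 0.598

Rachford–Rice: g(β) = Σ zᵢ(Kᵢ−1)/(1+β(Kᵢ−1)) = 0.
Check two-phase: ΣzᵢKᵢ = 1.556 > 1 and Σzᵢ/Kᵢ = 1.435 > 1, so g(0) = 0.556 > 0 and g(1) = -0.435 < 0.
Newton iteration, β⁰ = 0.5:
  β = 0.500: g = 0.0777, g' = -0.782 → β = 0.599
  β = 0.599: g = -0.0010, g' = -0.809 → β = 0.598
Converged at β = 0.598.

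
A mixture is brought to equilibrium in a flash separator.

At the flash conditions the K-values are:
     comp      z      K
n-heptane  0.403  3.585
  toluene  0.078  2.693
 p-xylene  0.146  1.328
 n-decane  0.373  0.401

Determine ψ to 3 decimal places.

Newton–Raphson from ψ = 0.62:
  ψ = 0.620: g = 0.1491, g' = -0.800 → ψ = 0.806
  ψ = 0.806: g = -0.0006, g' = -0.834 → ψ = 0.805
Converged at ψ = 0.805.

ψ = 0.805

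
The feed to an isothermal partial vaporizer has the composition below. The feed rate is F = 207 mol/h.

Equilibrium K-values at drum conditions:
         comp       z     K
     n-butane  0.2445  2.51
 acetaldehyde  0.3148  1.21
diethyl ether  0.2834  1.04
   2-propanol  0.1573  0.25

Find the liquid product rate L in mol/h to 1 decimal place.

L = 62.2 mol/h

Rachford–Rice: g(V/F) = Σ zᵢ(Kᵢ−1)/(1+V/F(Kᵢ−1)) = 0.
Feasibility: ΣzᵢKᵢ = 1.3287, Σzᵢ/Kᵢ = 1.2593 — both > 1, two phases present.
Newton iteration, V/F⁰ = 0.5:
  V/F = 0.5000: g = 0.09255, g' = -0.4193 → V/F = 0.7207
  V/F = 0.7207: g = -0.01153, g' = -0.5579 → V/F = 0.7000
  V/F = 0.7000: g = -0.00024, g' = -0.5349 → V/F = 0.6996
Converged at V/F = 0.6996.
Then V = V/F·F = 0.6996·207 = 144.8 mol/h and L = F − V = 62.2 mol/h.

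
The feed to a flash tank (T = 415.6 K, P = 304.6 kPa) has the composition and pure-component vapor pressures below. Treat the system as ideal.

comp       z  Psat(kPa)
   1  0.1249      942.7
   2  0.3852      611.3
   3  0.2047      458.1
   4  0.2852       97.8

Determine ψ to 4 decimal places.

ψ = 0.7539

Raoult's law: Kᵢ = Pᵢˢᵃᵗ/P = Pᵢˢᵃᵗ/304.6.
  K_1 = 942.7/304.6 = 3.094879, K_2 = 611.3/304.6 = 2.006894, K_3 = 458.1/304.6 = 1.503940, K_4 = 97.8/304.6 = 0.321077
Newton–Raphson from ψ = 0.36:
  ψ = 0.3600: g = 0.26488, g' = -0.6560 → ψ = 0.7638
  ψ = 0.7638: g = -0.00781, g' = -0.8001 → ψ = 0.7540
  ψ = 0.7540: g = -0.00006, g' = -0.7877 → ψ = 0.7539
Converged at ψ = 0.7539.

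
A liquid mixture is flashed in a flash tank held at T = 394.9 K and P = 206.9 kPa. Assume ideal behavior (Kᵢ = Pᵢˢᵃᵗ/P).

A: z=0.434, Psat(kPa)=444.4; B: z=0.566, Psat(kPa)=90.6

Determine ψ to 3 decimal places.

ψ = 0.279

Raoult's law: Kᵢ = Pᵢˢᵃᵗ/P = Pᵢˢᵃᵗ/206.9.
  K_A = 444.4/206.9 = 2.14790, K_B = 90.6/206.9 = 0.43789
Material balance + equilibrium reduce to Σ zᵢ(Kᵢ−1)/(1+ψ(Kᵢ−1)) = 0.
Feasibility: ΣzᵢKᵢ = 1.180, Σzᵢ/Kᵢ = 1.495 — both > 1, two phases present.
Binary case is linear: z₁(K₁−1)(1+ψ(K₂−1)) + z₂(K₂−1)(1+ψ(K₁−1)) = 0
⇒ ψ = [z₁(K₁−1)+z₂(K₂−1)] / [−(K₁−1)(K₂−1)] = 0.1800/0.6452 = 0.279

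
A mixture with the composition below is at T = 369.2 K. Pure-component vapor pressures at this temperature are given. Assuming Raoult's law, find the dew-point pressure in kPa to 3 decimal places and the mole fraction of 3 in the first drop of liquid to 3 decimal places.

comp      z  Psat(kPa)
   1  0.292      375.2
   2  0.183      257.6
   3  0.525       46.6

At the dew point ψ → 1, so Σzᵢ/Kᵢ = 1 with Kᵢ = Pᵢˢᵃᵗ/P ⇒ 1/P = Σzᵢ/Pᵢˢᵃᵗ.
1/P = 0.292/375.2 + 0.183/257.6 + 0.525/46.6 = 0.012755 ⇒ P = 78.402 kPa
xᵢ = zᵢP/Pᵢˢᵃᵗ ⇒ x_3 = 0.525·78.402/46.6 = 0.883

Pdew = 78.402 kPa, x_3 = 0.883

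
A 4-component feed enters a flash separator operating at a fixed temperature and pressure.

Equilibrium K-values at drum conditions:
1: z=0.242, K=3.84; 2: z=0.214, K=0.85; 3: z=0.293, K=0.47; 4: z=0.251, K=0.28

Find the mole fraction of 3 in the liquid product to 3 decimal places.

x_3 = 0.332

Material balance + equilibrium reduce to Σ zᵢ(Kᵢ−1)/(1+β(Kᵢ−1)) = 0.
g(0) = ΣzᵢKᵢ − 1 = 0.319 and g(1) = 1 − Σzᵢ/Kᵢ = -0.835, so a root lies in (0, 1).
Newton–Raphson from β = 0.48:
  β = 0.480: g = -0.2282, g' = -0.807 → β = 0.197
  β = 0.197: g = 0.0234, g' = -1.086 → β = 0.219
Converged at β = 0.219.
Compositions from xᵢ = zᵢ/(1+β(Kᵢ−1)), yᵢ = Kᵢxᵢ:
  1: x = 0.149, y = 0.573
  2: x = 0.221, y = 0.188
  3: x = 0.332, y = 0.156
  4: x = 0.298, y = 0.083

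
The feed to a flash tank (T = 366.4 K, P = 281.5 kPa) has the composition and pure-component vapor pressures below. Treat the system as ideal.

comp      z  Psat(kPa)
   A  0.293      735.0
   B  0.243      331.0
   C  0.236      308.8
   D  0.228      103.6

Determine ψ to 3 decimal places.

Raoult's law: Kᵢ = Pᵢˢᵃᵗ/P = Pᵢˢᵃᵗ/281.5.
  K_A = 735.0/281.5 = 2.61101, K_B = 331.0/281.5 = 1.17584, K_C = 308.8/281.5 = 1.09698, K_D = 103.6/281.5 = 0.36803
Let ψ = V/F and solve Σ zᵢ(Kᵢ−1)/(1+ψ(Kᵢ−1)) = 0.
g(0) = ΣzᵢKᵢ − 1 = 0.394 and g(1) = 1 − Σzᵢ/Kᵢ = -0.154, so a root lies in (0, 1).
Newton–Raphson from ψ = 0.5:
  ψ = 0.500: g = 0.1119, g' = -0.436 → ψ = 0.756
  ψ = 0.756: g = -0.0043, g' = -0.497 → ψ = 0.748
Converged at ψ = 0.748.

ψ = 0.748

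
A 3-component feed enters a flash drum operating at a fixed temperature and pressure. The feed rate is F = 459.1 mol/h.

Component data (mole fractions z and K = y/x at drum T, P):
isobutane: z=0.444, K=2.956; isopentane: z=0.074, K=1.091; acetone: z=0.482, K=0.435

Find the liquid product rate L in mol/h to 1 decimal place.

Material balance + equilibrium reduce to Σ zᵢ(Kᵢ−1)/(1+ψ(Kᵢ−1)) = 0.
g(0) = ΣzᵢKᵢ − 1 = 0.603 and g(1) = 1 − Σzᵢ/Kᵢ = -0.326, so a root lies in (0, 1).
Newton iteration, ψ⁰ = 0.53:
  ψ = 0.530: g = 0.0441, g' = -0.724 → ψ = 0.591
Converged at ψ = 0.591.
Then V = ψ·F = 0.5915·459.1 = 271.6 mol/h and L = F − V = 187.5 mol/h.

L = 187.5 mol/h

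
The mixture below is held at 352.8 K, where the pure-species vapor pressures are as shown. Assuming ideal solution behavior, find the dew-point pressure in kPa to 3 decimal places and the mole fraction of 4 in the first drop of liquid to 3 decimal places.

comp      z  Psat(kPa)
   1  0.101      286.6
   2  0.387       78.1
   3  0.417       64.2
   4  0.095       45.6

Pdew = 72.014 kPa, x_4 = 0.150

At the dew point ψ → 1, so Σzᵢ/Kᵢ = 1 with Kᵢ = Pᵢˢᵃᵗ/P ⇒ 1/P = Σzᵢ/Pᵢˢᵃᵗ.
1/P = 0.101/286.6 + 0.387/78.1 + 0.417/64.2 + 0.095/45.6 = 0.013886 ⇒ P = 72.014 kPa
xᵢ = zᵢP/Pᵢˢᵃᵗ ⇒ x_4 = 0.095·72.014/45.6 = 0.150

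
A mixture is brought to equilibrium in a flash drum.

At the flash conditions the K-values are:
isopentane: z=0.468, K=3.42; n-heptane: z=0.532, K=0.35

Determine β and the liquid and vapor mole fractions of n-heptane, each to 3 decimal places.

Rachford–Rice: g(β) = Σ zᵢ(Kᵢ−1)/(1+β(Kᵢ−1)) = 0.
Feasibility: ΣzᵢKᵢ = 1.787, Σzᵢ/Kᵢ = 1.657 — both > 1, two phases present.
Binary case is linear: z₁(K₁−1)(1+β(K₂−1)) + z₂(K₂−1)(1+β(K₁−1)) = 0
⇒ β = [z₁(K₁−1)+z₂(K₂−1)] / [−(K₁−1)(K₂−1)] = 0.7868/1.5730 = 0.500
Compositions from xᵢ = zᵢ/(1+β(Kᵢ−1)), yᵢ = Kᵢxᵢ:
  isopentane: x = 0.212, y = 0.724
  n-heptane: x = 0.788, y = 0.276

β = 0.500, x_n-heptane = 0.788, y_n-heptane = 0.276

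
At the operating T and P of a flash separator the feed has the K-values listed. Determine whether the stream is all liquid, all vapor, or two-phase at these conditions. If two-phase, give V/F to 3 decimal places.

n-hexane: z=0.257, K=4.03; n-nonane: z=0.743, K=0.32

two-phase, V/F = 0.133

ΣzᵢKᵢ = 1.273; Σzᵢ/Kᵢ = 2.386.
Both exceed 1, so a two-phase solution exists.
Material balance + equilibrium reduce to Σ zᵢ(Kᵢ−1)/(1+ψ(Kᵢ−1)) = 0.
Newton–Raphson from ψ = 0.5:
  ψ = 0.500: g = -0.4559, g' = -1.162 → ψ = 0.108
  ψ = 0.108: g = 0.0422, g' = -1.742 → ψ = 0.132
  ψ = 0.132: g = 0.0015, g' = -1.620 → ψ = 0.133
Converged at ψ = 0.133.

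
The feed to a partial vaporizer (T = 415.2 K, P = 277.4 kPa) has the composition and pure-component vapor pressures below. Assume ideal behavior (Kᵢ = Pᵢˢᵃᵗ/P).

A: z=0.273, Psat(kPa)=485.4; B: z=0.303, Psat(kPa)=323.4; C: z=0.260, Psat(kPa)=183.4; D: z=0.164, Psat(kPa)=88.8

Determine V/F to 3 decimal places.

Raoult's law: Kᵢ = Pᵢˢᵃᵗ/P = Pᵢˢᵃᵗ/277.4.
  K_A = 485.4/277.4 = 1.74982, K_B = 323.4/277.4 = 1.16583, K_C = 183.4/277.4 = 0.66114, K_D = 88.8/277.4 = 0.32012
Material balance + equilibrium reduce to Σ zᵢ(Kᵢ−1)/(1+V/F(Kᵢ−1)) = 0.
g(0) = ΣzᵢKᵢ − 1 = 0.055 and g(1) = 1 − Σzᵢ/Kᵢ = -0.321, so a root lies in (0, 1).
Newton iteration, V/F⁰ = 0.57:
  V/F = 0.570: g = -0.1019, g' = -0.330 → V/F = 0.261
  V/F = 0.261: g = -0.0129, g' = -0.263 → V/F = 0.212
Converged at V/F = 0.212.

V/F = 0.212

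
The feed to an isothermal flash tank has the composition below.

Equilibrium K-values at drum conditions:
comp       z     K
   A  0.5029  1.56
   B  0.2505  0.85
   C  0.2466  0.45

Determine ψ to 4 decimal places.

Let ψ = V/F and solve Σ zᵢ(Kᵢ−1)/(1+ψ(Kᵢ−1)) = 0.
Check two-phase: ΣzᵢKᵢ = 1.1084 > 1 and Σzᵢ/Kᵢ = 1.1651 > 1, so g(0) = 0.1084 > 0 and g(1) = -0.1651 < 0.
Newton iteration, ψ⁰ = 0.5:
  ψ = 0.5000: g = -0.00768, g' = -0.2448 → ψ = 0.4686
  ψ = 0.4686: g = -0.00006, g' = -0.2409 → ψ = 0.4684
Converged at ψ = 0.4684.

ψ = 0.4684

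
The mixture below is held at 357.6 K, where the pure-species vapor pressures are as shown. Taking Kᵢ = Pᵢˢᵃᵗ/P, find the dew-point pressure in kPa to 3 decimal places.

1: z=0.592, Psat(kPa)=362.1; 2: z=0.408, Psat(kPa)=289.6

Pdew = 328.542 kPa

At the dew point ψ → 1, so Σzᵢ/Kᵢ = 1 with Kᵢ = Pᵢˢᵃᵗ/P ⇒ 1/P = Σzᵢ/Pᵢˢᵃᵗ.
1/P = 0.592/362.1 + 0.408/289.6 = 0.003044 ⇒ P = 328.542 kPa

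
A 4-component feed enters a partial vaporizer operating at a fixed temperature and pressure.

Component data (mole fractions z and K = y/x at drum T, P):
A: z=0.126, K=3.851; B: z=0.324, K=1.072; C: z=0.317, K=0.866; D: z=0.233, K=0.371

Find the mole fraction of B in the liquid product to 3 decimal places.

x_B = 0.318

Let ψ = V/F and solve Σ zᵢ(Kᵢ−1)/(1+ψ(Kᵢ−1)) = 0.
Check two-phase: ΣzᵢKᵢ = 1.194 > 1 and Σzᵢ/Kᵢ = 1.329 > 1, so g(0) = 0.194 > 0 and g(1) = -0.329 < 0.
Newton–Raphson from ψ = 0.68:
  ψ = 0.680: g = -0.1584, g' = -0.408 → ψ = 0.292
  ψ = 0.292: g = -0.0050, g' = -0.451 → ψ = 0.281
Converged at ψ = 0.281.
Compositions from xᵢ = zᵢ/(1+ψ(Kᵢ−1)), yᵢ = Kᵢxᵢ:
  A: x = 0.070, y = 0.269
  B: x = 0.318, y = 0.340
  C: x = 0.329, y = 0.285
  D: x = 0.283, y = 0.105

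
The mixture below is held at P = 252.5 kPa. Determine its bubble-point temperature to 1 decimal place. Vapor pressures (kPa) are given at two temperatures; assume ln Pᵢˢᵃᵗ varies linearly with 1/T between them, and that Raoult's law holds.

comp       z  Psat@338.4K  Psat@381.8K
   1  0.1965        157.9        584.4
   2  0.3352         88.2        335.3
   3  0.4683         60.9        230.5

Bubble-point temperature: ΣzᵢPᵢˢᵃᵗ(T) = P. Interpolate ln Pᵢˢᵃᵗ = aᵢ + bᵢ/T.
  T = 338.4 K: ΣzᵢPᵢˢᵃᵗ = 89.11 kPa
  T = 381.8 K: ΣzᵢPᵢˢᵃᵗ = 335.17 kPa
  T = 360.1 K: ΣzᵢPᵢˢᵃᵗ = 179.86 kPa
  T = 371.0 K: ΣzᵢPᵢˢᵃᵗ = 248.12 kPa
  T = 376.4 K: ΣzᵢPᵢˢᵃᵗ = 289.00 kPa
  T = 373.7 K: ΣzᵢPᵢˢᵃᵗ = 267.93 kPa
Interpolating between 371.0 K and 373.7 K gives T ≈ 371.6 K.

T = 371.6 K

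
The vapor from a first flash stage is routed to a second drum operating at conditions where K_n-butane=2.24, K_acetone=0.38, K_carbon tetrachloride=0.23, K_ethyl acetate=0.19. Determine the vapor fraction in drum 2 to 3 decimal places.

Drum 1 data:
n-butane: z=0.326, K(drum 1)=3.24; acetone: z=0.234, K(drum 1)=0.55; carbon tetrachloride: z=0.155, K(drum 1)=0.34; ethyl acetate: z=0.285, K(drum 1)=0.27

Drum 1:
Rachford–Rice: g(ψ₁) = Σ zᵢ(Kᵢ−1)/(1+ψ₁(Kᵢ−1)) = 0.
g(0) = ΣzᵢKᵢ − 1 = 0.315 and g(1) = 1 − Σzᵢ/Kᵢ = -1.038, so a root lies in (0, 1).
Newton–Raphson from ψ₁ = 0.47:
  ψ₁ = 0.470: g = -0.2428, g' = -0.958 → ψ₁ = 0.217
  ψ₁ = 0.217: g = 0.0085, g' = -1.106 → ψ₁ = 0.224
Converged at ψ₁ = 0.224.
Drum-1 compositions:
  n-butane: x = 0.217, y = 0.703
  acetone: x = 0.260, y = 0.143
  carbon tetrachloride: x = 0.182, y = 0.062
  ethyl acetate: x = 0.341, y = 0.092
Drum-2 feed = drum-1 vapor: z₂ = (0.7030, 0.1432, 0.0619, 0.0920).
Drum 2:
Let ψ₂ = V/F and solve Σ zᵢ(Kᵢ−1)/(1+ψ₂(Kᵢ−1)) = 0.
Feasibility: ΣzᵢKᵢ = 1.661, Σzᵢ/Kᵢ = 1.444 — both > 1, two phases present.
Newton iteration, ψ₂⁰ = 0.53:
  ψ₂ = 0.530: g = 0.1827, g' = -0.806 → ψ₂ = 0.757
  ψ₂ = 0.757: g = -0.0243, g' = -1.097 → ψ₂ = 0.735
  ψ₂ = 0.735: g = -0.0006, g' = -1.044 → ψ₂ = 0.734
Converged at ψ₂ = 0.734.
  n-butane: x = 0.368, y = 0.824
  acetone: x = 0.263, y = 0.100
  carbon tetrachloride: x = 0.142, y = 0.033
  ethyl acetate: x = 0.227, y = 0.043

V/F (drum 2) = 0.734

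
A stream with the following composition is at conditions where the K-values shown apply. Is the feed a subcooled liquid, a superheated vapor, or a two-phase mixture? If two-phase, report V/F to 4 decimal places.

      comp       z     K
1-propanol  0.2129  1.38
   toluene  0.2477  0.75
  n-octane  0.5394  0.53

ΣzᵢKᵢ = 0.7655; Σzᵢ/Kᵢ = 1.5023.
Since ΣzᵢKᵢ < 1 the mixture is below its bubble point — single liquid phase.

subcooled liquid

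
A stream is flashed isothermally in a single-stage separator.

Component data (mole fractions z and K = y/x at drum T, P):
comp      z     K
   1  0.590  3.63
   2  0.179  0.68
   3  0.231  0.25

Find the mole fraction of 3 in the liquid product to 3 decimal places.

Material balance + equilibrium reduce to Σ zᵢ(Kᵢ−1)/(1+V/F(Kᵢ−1)) = 0.
g(0) = ΣzᵢKᵢ − 1 = 1.321 and g(1) = 1 − Σzᵢ/Kᵢ = -0.350, so a root lies in (0, 1).
Iterate (Newton) starting at V/F = 0.51:
  V/F = 0.510: g = 0.3137, g' = -1.111 → V/F = 0.792
Converged at V/F = 0.792.
Compositions from xᵢ = zᵢ/(1+V/F(Kᵢ−1)), yᵢ = Kᵢxᵢ:
  1: x = 0.191, y = 0.695
  2: x = 0.240, y = 0.163
  3: x = 0.569, y = 0.142

x_3 = 0.569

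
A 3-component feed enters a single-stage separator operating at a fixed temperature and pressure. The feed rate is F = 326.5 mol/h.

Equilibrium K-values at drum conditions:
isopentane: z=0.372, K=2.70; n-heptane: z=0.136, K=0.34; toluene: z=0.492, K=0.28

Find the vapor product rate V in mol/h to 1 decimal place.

Rachford–Rice: g(β) = Σ zᵢ(Kᵢ−1)/(1+β(Kᵢ−1)) = 0.
g(0) = ΣzᵢKᵢ − 1 = 0.188 and g(1) = 1 − Σzᵢ/Kᵢ = -1.295, so a root lies in (0, 1).
Newton iteration, β⁰ = 0.5:
  β = 0.500: g = -0.3456, g' = -1.069 → β = 0.177
  β = 0.177: g = -0.0211, g' = -1.047 → β = 0.156
  β = 0.156: g = 0.0002, g' = -1.068 → β = 0.157
Converged at β = 0.157.
Then V = β·F = 0.1567·326.5 = 51.2 mol/h and L = F − V = 275.3 mol/h.

V = 51.2 mol/h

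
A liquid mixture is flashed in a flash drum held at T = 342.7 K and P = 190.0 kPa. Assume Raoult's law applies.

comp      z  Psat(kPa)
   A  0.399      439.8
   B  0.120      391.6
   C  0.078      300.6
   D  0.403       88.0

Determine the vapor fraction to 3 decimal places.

Raoult's law: Kᵢ = Pᵢˢᵃᵗ/P = Pᵢˢᵃᵗ/190.0.
  K_A = 439.8/190.0 = 2.31474, K_B = 391.6/190.0 = 2.06105, K_C = 300.6/190.0 = 1.58211, K_D = 88.0/190.0 = 0.46316
Material balance + equilibrium reduce to Σ zᵢ(Kᵢ−1)/(1+ψ(Kᵢ−1)) = 0.
Feasibility: ΣzᵢKᵢ = 1.481, Σzᵢ/Kᵢ = 1.150 — both > 1, two phases present.
Newton iteration, ψ⁰ = 0.35:
  ψ = 0.350: g = 0.2234, g' = -0.590 → ψ = 0.729
  ψ = 0.729: g = 0.0161, g' = -0.549 → ψ = 0.758
Converged at ψ = 0.758.

ψ = 0.758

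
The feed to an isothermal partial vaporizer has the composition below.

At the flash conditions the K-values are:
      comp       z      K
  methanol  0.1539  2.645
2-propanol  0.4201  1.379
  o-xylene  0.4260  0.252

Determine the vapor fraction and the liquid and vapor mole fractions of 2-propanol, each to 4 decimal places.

Material balance + equilibrium reduce to Σ zᵢ(Kᵢ−1)/(1+ψ(Kᵢ−1)) = 0.
Feasibility: ΣzᵢKᵢ = 1.0937, Σzᵢ/Kᵢ = 2.0533 — both > 1, two phases present.
Iterate (Newton) starting at ψ = 0.5:
  ψ = 0.5000: g = -0.23626, g' = -0.7763 → ψ = 0.1956
  ψ = 0.1956: g = -0.03352, g' = -0.6177 → ψ = 0.1414
  ψ = 0.1414: g = 0.00019, g' = -0.6265 → ψ = 0.1417
Converged at ψ = 0.1417.
Compositions from xᵢ = zᵢ/(1+ψ(Kᵢ−1)), yᵢ = Kᵢxᵢ:
  methanol: x = 0.1248, y = 0.3301
  2-propanol: x = 0.3987, y = 0.5498
  o-xylene: x = 0.4765, y = 0.1201

ψ = 0.1417, x_2-propanol = 0.3987, y_2-propanol = 0.5498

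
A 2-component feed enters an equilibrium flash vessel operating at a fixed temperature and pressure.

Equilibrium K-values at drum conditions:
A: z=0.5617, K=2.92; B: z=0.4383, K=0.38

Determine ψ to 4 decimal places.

Let ψ = V/F and solve Σ zᵢ(Kᵢ−1)/(1+ψ(Kᵢ−1)) = 0.
Feasibility: ΣzᵢKᵢ = 1.8067, Σzᵢ/Kᵢ = 1.3458 — both > 1, two phases present.
Binary case is linear: z₁(K₁−1)(1+ψ(K₂−1)) + z₂(K₂−1)(1+ψ(K₁−1)) = 0
⇒ ψ = [z₁(K₁−1)+z₂(K₂−1)] / [−(K₁−1)(K₂−1)] = 0.80672/1.19040 = 0.6777

ψ = 0.6777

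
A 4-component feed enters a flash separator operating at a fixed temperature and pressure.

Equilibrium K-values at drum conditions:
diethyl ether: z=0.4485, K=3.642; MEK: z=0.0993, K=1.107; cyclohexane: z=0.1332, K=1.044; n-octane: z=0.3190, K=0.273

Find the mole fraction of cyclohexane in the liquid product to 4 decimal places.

Newton iteration, V/F⁰ = 0.5:
  V/F = 0.5000: g = 0.16199, g' = -0.9986 → V/F = 0.6622
  V/F = 0.6622: g = -0.00066, g' = -1.0423 → V/F = 0.6616
Converged at V/F = 0.6616.
Compositions from xᵢ = zᵢ/(1+V/F(Kᵢ−1)), yᵢ = Kᵢxᵢ:
  diethyl ether: x = 0.1632, y = 0.5944
  MEK: x = 0.0927, y = 0.1027
  cyclohexane: x = 0.1294, y = 0.1351
  n-octane: x = 0.6146, y = 0.1678

x_cyclohexane = 0.1294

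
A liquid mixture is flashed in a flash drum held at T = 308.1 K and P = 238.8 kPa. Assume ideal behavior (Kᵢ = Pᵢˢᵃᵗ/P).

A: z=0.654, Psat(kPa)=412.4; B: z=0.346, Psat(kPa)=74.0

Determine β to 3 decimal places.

β = 0.472

Raoult's law: Kᵢ = Pᵢˢᵃᵗ/P = Pᵢˢᵃᵗ/238.8.
  K_A = 412.4/238.8 = 1.72697, K_B = 74.0/238.8 = 0.30988
Rachford–Rice: g(β) = Σ zᵢ(Kᵢ−1)/(1+β(Kᵢ−1)) = 0.
Check two-phase: ΣzᵢKᵢ = 1.237 > 1 and Σzᵢ/Kᵢ = 1.495 > 1, so g(0) = 0.237 > 0 and g(1) = -0.495 < 0.
Newton–Raphson from β = 0.5:
  β = 0.500: g = -0.0159, g' = -0.570 → β = 0.472
Converged at β = 0.472.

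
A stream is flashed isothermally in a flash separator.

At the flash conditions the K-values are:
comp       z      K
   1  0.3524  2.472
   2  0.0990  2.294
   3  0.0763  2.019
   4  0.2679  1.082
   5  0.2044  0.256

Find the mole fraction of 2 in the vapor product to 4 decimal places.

y_2 = 0.1125

Newton–Raphson from ψ = 0.52:
  ψ = 0.5200: g = 0.19426, g' = -0.6407 → ψ = 0.8232
  ψ = 0.8232: g = -0.03298, g' = -0.9733 → ψ = 0.7893
  ψ = 0.7893: g = -0.00139, g' = -0.8940 → ψ = 0.7878
Converged at ψ = 0.7878.
Compositions from xᵢ = zᵢ/(1+ψ(Kᵢ−1)), yᵢ = Kᵢxᵢ:
  1: x = 0.1632, y = 0.4034
  2: x = 0.0490, y = 0.1125
  3: x = 0.0423, y = 0.0855
  4: x = 0.2516, y = 0.2723
  5: x = 0.4938, y = 0.1264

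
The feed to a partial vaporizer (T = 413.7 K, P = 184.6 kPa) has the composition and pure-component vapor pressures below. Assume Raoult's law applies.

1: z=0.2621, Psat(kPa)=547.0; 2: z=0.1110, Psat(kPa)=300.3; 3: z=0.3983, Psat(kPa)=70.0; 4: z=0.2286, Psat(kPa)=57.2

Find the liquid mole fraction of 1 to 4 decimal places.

x_1 = 0.1985

Raoult's law: Kᵢ = Pᵢˢᵃᵗ/P = Pᵢˢᵃᵗ/184.6.
  K_1 = 547.0/184.6 = 2.963164, K_2 = 300.3/184.6 = 1.626761, K_3 = 70.0/184.6 = 0.379198, K_4 = 57.2/184.6 = 0.309859
Rachford–Rice: g(ψ) = Σ zᵢ(Kᵢ−1)/(1+ψ(Kᵢ−1)) = 0.
g(0) = ΣzᵢKᵢ − 1 = 0.1791 and g(1) = 1 − Σzᵢ/Kᵢ = -0.9448, so a root lies in (0, 1).
Iterate (Newton) starting at ψ = 0.61:
  ψ = 0.6100: g = -0.38597, g' = -0.9544 → ψ = 0.2056
  ψ = 0.2056: g = -0.03908, g' = -0.8965 → ψ = 0.1620
  ψ = 0.1620: g = 0.00101, g' = -0.9452 → ψ = 0.1631
Converged at ψ = 0.1631.
Compositions from xᵢ = zᵢ/(1+ψ(Kᵢ−1)), yᵢ = Kᵢxᵢ:
  1: x = 0.1985, y = 0.5883
  2: x = 0.1007, y = 0.1638
  3: x = 0.4432, y = 0.1680
  4: x = 0.2576, y = 0.0798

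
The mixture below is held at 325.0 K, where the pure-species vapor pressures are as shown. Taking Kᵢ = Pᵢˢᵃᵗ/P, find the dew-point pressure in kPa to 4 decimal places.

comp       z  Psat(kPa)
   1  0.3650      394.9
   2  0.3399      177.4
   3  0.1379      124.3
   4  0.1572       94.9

Pdew = 178.3744 kPa

At the dew point ψ → 1, so Σzᵢ/Kᵢ = 1 with Kᵢ = Pᵢˢᵃᵗ/P ⇒ 1/P = Σzᵢ/Pᵢˢᵃᵗ.
1/P = 0.3650/394.9 + 0.3399/177.4 + 0.1379/124.3 + 0.1572/94.9 = 0.0056062 ⇒ P = 178.3744 kPa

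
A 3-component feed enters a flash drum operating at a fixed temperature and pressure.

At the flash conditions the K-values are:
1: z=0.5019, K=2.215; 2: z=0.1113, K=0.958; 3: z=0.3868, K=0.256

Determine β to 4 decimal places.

β = 0.3947

Rachford–Rice: g(β) = Σ zᵢ(Kᵢ−1)/(1+β(Kᵢ−1)) = 0.
g(0) = ΣzᵢKᵢ − 1 = 0.3174 and g(1) = 1 − Σzᵢ/Kᵢ = -0.8537, so a root lies in (0, 1).
Newton iteration, β⁰ = 0.5:
  β = 0.5000: g = -0.08367, g' = -0.8298 → β = 0.3992
  β = 0.3992: g = -0.00346, g' = -0.7694 → β = 0.3947
Converged at β = 0.3947.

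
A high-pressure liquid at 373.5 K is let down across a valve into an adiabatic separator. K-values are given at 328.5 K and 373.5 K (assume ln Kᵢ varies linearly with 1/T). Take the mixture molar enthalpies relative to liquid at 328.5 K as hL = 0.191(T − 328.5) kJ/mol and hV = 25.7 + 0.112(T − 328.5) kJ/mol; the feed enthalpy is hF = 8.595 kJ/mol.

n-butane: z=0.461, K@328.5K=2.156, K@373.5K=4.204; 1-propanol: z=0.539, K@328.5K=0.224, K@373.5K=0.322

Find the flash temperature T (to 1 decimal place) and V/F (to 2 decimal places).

T = 339.0 K, V/F = 0.27

Adiabatic flash: solve Rachford–Rice at each trial T, then check hF = ψ·hV(T) + (1−ψ)·hL(T).
  T = 328.5 K: K = (2.156, 0.224), RR gives ψ = 0.128, H_out = 3.285 kJ/mol
  T = 373.5 K: K = (4.204, 0.322), RR gives ψ = 0.512, H_out = 19.927 kJ/mol
  T = 351.0 K: K = (3.076, 0.272), RR gives ψ = 0.373, H_out = 13.228 kJ/mol
  T = 339.8 K: K = (2.592, 0.248), RR gives ψ = 0.274, H_out = 8.961 kJ/mol
  T = 334.1 K: K = (2.366, 0.236), RR gives ψ = 0.208, H_out = 6.335 kJ/mol
  T = 337.0 K: K = (2.479, 0.242), RR gives ψ = 0.244, H_out = 7.721 kJ/mol
  T = 338.4 K: K = (2.536, 0.245), RR gives ψ = 0.259, H_out = 8.352 kJ/mol
Linear interpolation between T = 338.4 (H_out = 8.352) and T = 339.8 (H_out = 8.961) on hF = 8.595 gives T ≈ 339.0 K, at which ψ = 0.27.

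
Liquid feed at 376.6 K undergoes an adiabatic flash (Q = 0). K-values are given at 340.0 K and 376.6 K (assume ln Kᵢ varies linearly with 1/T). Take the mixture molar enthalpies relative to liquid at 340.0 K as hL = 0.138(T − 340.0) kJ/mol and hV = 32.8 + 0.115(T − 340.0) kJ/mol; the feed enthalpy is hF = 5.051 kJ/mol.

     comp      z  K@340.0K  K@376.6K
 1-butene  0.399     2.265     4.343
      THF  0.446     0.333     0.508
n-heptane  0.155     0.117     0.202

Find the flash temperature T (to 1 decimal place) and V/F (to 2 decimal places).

Adiabatic flash: solve Rachford–Rice at each trial T, then check hF = ψ·hV(T) + (1−ψ)·hL(T).
  T = 340.0 K: K = (2.265, 0.333, 0.117), RR gives ψ = 0.076, H_out = 2.507 kJ/mol
  T = 376.6 K: K = (4.343, 0.508, 0.202), RR gives ψ = 0.502, H_out = 21.102 kJ/mol
  T = 358.3 K: K = (3.189, 0.416, 0.156), RR gives ψ = 0.333, H_out = 13.298 kJ/mol
  T = 349.1 K: K = (2.697, 0.373, 0.135), RR gives ψ = 0.223, H_out = 8.527 kJ/mol
  T = 344.6 K: K = (2.477, 0.353, 0.126), RR gives ψ = 0.157, H_out = 5.772 kJ/mol
  T = 342.3 K: K = (2.369, 0.343, 0.122), RR gives ψ = 0.119, H_out = 4.207 kJ/mol
Linear interpolation between T = 342.3 (H_out = 4.207) and T = 344.6 (H_out = 5.772) on hF = 5.051 gives T ≈ 343.5 K, at which ψ = 0.14.

T = 343.5 K, V/F = 0.14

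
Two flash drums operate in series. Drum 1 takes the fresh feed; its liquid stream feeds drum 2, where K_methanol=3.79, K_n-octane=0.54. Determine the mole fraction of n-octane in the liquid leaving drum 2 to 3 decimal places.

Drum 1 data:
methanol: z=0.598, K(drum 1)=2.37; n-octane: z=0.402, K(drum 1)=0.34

x_n-octane (drum 2) = 0.858

Drum 1:
Let ψ₁ = V/F and solve Σ zᵢ(Kᵢ−1)/(1+ψ₁(Kᵢ−1)) = 0.
Feasibility: ΣzᵢKᵢ = 1.554, Σzᵢ/Kᵢ = 1.435 — both > 1, two phases present.
Binary case is linear: z₁(K₁−1)(1+ψ₁(K₂−1)) + z₂(K₂−1)(1+ψ₁(K₁−1)) = 0
⇒ ψ₁ = [z₁(K₁−1)+z₂(K₂−1)] / [−(K₁−1)(K₂−1)] = 0.5539/0.9042 = 0.613
Drum-1 compositions:
  methanol: x = 0.325, y = 0.771
  n-octane: x = 0.675, y = 0.229
Drum-2 feed = drum-1 liquid: z₂ = (0.3251, 0.6749).
Drum 2:
Rachford–Rice: g(ψ₂) = Σ zᵢ(Kᵢ−1)/(1+ψ₂(Kᵢ−1)) = 0.
g(0) = ΣzᵢKᵢ − 1 = 0.597 and g(1) = 1 − Σzᵢ/Kᵢ = -0.336, so a root lies in (0, 1).
Binary case is linear: z₁(K₁−1)(1+ψ₂(K₂−1)) + z₂(K₂−1)(1+ψ₂(K₁−1)) = 0
⇒ ψ₂ = [z₁(K₁−1)+z₂(K₂−1)] / [−(K₁−1)(K₂−1)] = 0.5967/1.2834 = 0.465
  methanol: x = 0.142, y = 0.536
  n-octane: x = 0.858, y = 0.464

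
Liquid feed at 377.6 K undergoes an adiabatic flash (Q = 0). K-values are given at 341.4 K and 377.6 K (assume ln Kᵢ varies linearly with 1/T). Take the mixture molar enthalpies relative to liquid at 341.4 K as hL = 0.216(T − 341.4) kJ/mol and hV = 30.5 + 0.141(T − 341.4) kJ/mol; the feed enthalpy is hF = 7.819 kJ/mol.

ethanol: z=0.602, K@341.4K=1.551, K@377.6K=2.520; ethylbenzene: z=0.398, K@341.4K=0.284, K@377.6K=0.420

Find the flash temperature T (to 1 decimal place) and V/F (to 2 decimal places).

T = 345.1 K, V/F = 0.23

Adiabatic flash: solve Rachford–Rice at each trial T, then check hF = ψ·hV(T) + (1−ψ)·hL(T).
  T = 341.4 K: K = (1.551, 0.284), RR gives ψ = 0.118, H_out = 3.613 kJ/mol
  T = 377.6 K: K = (2.520, 0.420), RR gives ψ = 0.776, H_out = 29.383 kJ/mol
  T = 359.5 K: K = (2.001, 0.349), RR gives ψ = 0.527, H_out = 19.266 kJ/mol
  T = 350.4 K: K = (1.766, 0.315), RR gives ψ = 0.360, H_out = 12.681 kJ/mol
  T = 345.9 K: K = (1.657, 0.299), RR gives ψ = 0.253, H_out = 8.610 kJ/mol
  T = 343.6 K: K = (1.602, 0.292), RR gives ψ = 0.189, H_out = 6.199 kJ/mol
Linear interpolation between T = 343.6 (H_out = 6.199) and T = 345.9 (H_out = 8.610) on hF = 7.819 gives T ≈ 345.1 K, at which ψ = 0.23.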